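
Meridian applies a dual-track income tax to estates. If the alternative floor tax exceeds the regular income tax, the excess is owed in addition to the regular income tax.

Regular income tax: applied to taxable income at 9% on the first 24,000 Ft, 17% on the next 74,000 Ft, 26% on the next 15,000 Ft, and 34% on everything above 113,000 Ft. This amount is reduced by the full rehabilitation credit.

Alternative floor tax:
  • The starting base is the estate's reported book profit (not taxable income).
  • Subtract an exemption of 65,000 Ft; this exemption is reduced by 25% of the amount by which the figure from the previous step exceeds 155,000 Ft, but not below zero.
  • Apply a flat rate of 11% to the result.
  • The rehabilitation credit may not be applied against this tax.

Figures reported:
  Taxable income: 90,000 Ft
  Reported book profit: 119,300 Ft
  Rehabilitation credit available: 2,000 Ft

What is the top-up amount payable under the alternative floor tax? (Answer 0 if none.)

0 Ft

Regular income tax:
  24,000 Ft × 9% = 2,160 Ft
  66,000 Ft × 17% = 11,220 Ft
  → 13,380 Ft
  Less rehabilitation credit 2,000 Ft → 11,380 Ft

Alternative floor tax:
  Base (reported book profit): 119,300 Ft
  Exemption: 119,300 Ft ≤ 155,000 Ft, so full 65,000 Ft applies
  Base: 119,300 Ft − 65,000 Ft = 54,300 Ft
  54,300 Ft × 11% = 5,973 Ft

5,973 Ft ≤ 11,380 Ft, so no add-on is due.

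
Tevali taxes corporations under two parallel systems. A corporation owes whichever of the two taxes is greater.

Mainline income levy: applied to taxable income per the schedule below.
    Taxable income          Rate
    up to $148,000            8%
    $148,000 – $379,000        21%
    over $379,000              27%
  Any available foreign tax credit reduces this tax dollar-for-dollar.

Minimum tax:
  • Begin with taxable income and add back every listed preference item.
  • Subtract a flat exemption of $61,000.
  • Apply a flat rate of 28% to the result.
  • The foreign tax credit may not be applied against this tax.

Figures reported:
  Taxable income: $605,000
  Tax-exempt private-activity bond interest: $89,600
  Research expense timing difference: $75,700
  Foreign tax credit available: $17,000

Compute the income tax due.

$198,604

Mainline income levy:
  $148,000 × 8% = $11,840
  $231,000 × 21% = $48,510
  $226,000 × 27% = $61,020
  → $121,370
  Less foreign tax credit $17,000 → $104,370

Minimum tax:
  Adjusted income: $605,000 + $89,600 + $75,700 = $770,300
  Less exemption $61,000 → base $709,300
  $709,300 × 28% = $198,604

$198,604 > $104,370, so the minimum tax is the binding amount.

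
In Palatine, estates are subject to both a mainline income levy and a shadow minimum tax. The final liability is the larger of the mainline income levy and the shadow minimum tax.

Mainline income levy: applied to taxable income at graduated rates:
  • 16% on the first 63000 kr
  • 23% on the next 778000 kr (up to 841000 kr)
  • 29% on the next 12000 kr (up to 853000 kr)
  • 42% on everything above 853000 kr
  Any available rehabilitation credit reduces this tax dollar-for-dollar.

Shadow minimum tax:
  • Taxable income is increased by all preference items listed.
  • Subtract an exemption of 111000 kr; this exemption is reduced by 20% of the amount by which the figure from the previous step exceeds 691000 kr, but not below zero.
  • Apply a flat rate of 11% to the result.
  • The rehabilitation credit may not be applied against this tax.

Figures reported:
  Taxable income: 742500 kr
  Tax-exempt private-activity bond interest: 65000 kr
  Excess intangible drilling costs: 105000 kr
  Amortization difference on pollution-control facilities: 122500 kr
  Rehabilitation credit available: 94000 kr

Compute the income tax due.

Shadow minimum tax:
  Adjusted income: 742500 kr + 65000 kr + 105000 kr + 122500 kr = 1035000 kr
  Exemption: 111000 kr − 20% × (1035000 kr − 691000 kr) = 111000 kr − 68800 kr = 42200 kr
  Base: 1035000 kr − 42200 kr = 992800 kr
  992800 kr × 11% = 109208 kr

Mainline income levy:
  63000 kr × 16% = 10080 kr
  679500 kr × 23% = 156285 kr
  → 166365 kr
  Less rehabilitation credit 94000 kr → 72365 kr

109208 kr > 72365 kr, so the shadow minimum tax is the binding amount.

109208 kr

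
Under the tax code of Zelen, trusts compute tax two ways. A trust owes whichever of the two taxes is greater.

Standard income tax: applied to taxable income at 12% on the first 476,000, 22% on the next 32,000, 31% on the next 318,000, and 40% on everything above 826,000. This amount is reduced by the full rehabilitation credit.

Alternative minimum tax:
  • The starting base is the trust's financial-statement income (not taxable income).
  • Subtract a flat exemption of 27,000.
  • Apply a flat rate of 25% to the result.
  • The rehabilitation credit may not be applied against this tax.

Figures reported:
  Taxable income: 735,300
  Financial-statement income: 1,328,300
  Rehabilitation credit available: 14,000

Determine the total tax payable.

Alternative minimum tax:
  Base (financial-statement income): 1,328,300
  Less exemption 27,000 → base 1,301,300
  1,301,300 × 25% = 325,325

Standard income tax:
  476,000 × 12% = 57,120
  32,000 × 22% = 7,040
  227,300 × 31% = 70,463
  → 134,623
  Less rehabilitation credit 14,000 → 120,623

325,325 > 120,623, so the alternative minimum tax is the binding amount.

325,325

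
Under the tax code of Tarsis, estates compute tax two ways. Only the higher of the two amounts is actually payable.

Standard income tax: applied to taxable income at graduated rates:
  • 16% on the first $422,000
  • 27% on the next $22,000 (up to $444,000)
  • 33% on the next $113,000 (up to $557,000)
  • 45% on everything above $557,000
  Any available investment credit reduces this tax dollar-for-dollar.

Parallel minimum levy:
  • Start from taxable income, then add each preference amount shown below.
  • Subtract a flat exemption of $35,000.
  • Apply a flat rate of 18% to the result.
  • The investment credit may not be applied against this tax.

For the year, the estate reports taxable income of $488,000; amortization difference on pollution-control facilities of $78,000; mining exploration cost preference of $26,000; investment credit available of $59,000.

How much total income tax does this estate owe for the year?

Standard income tax:
  $422,000 × 16% = $67,520
  $22,000 × 27% = $5,940
  $44,000 × 33% = $14,520
  → $87,980
  Less investment credit $59,000 → $28,980

Parallel minimum levy:
  Adjusted income: $488,000 + $78,000 + $26,000 = $592,000
  Less exemption $35,000 → base $557,000
  $557,000 × 18% = $100,260

$100,260 > $28,980, so the parallel minimum levy is the binding amount.

$100,260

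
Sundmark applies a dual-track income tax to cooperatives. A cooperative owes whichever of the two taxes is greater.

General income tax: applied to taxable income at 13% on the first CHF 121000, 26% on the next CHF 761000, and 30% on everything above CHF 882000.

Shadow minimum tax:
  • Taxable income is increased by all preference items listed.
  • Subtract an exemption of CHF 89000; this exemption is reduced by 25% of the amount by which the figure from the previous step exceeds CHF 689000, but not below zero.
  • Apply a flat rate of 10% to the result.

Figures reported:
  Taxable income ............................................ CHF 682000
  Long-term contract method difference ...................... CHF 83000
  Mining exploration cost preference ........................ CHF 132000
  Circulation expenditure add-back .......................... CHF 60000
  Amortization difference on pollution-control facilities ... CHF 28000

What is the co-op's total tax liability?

Shadow minimum tax:
  Adjusted income: CHF 682000 + CHF 83000 + CHF 132000 + CHF 60000 + CHF 28000 = CHF 985000
  Exemption: CHF 89000 − 25% × (CHF 985000 − CHF 689000) = CHF 89000 − CHF 74000 = CHF 15000
  Base: CHF 985000 − CHF 15000 = CHF 970000
  CHF 970000 × 10% = CHF 97000

General income tax:
  CHF 121000 × 13% = CHF 15730
  CHF 561000 × 26% = CHF 145860
  → CHF 161590

CHF 161590 > CHF 97000, so the general income tax governs.

CHF 161590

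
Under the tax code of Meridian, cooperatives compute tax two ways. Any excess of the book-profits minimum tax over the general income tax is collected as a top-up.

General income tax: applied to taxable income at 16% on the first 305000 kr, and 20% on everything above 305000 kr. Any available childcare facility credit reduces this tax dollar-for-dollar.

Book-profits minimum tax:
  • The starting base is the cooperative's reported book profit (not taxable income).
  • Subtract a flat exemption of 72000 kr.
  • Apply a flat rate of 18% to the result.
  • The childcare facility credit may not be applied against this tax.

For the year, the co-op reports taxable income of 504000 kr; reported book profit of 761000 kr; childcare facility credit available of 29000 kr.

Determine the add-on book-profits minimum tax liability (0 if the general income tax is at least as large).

General income tax:
  305000 kr × 16% = 48800 kr
  199000 kr × 20% = 39800 kr
  → 88600 kr
  Less childcare facility credit 29000 kr → 59600 kr

Book-profits minimum tax:
  Base (reported book profit): 761000 kr
  Less exemption 72000 kr → base 689000 kr
  689000 kr × 18% = 124020 kr

Excess of book-profits minimum tax over general income tax: 124020 kr − 59600 kr = 64420 kr.

64420 kr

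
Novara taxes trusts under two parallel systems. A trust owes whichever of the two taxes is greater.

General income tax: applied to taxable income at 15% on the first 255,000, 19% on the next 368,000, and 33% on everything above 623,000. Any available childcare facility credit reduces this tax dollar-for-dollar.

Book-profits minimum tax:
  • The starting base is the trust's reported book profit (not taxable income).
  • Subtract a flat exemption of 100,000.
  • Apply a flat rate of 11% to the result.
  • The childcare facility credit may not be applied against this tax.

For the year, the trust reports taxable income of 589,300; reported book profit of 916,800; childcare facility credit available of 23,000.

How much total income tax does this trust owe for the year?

Book-profits minimum tax:
  Base (reported book profit): 916,800
  Less exemption 100,000 → base 816,800
  816,800 × 11% = 89,848

General income tax:
  255,000 × 15% = 38,250
  334,300 × 19% = 63,517
  → 101,767
  Less childcare facility credit 23,000 → 78,767

89,848 > 78,767, so the book-profits minimum tax is the binding amount.

89,848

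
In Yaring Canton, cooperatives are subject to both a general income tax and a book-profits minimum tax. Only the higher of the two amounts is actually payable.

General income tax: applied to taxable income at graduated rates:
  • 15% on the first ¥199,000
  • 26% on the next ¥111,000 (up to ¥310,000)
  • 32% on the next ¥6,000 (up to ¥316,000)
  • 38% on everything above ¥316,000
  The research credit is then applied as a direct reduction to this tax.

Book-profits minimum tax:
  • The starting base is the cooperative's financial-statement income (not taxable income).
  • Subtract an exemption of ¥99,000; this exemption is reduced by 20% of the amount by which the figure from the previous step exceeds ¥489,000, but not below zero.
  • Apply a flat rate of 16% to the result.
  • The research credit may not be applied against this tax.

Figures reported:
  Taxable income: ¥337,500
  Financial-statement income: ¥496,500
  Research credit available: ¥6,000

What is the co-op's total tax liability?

¥63,840

General income tax:
  ¥199,000 × 15% = ¥29,850
  ¥111,000 × 26% = ¥28,860
  ¥6,000 × 32% = ¥1,920
  ¥21,500 × 38% = ¥8,170
  → ¥68,800
  Less research credit ¥6,000 → ¥62,800

Book-profits minimum tax:
  Base (financial-statement income): ¥496,500
  Exemption: ¥99,000 − 20% × (¥496,500 − ¥489,000) = ¥99,000 − ¥1,500 = ¥97,500
  Base: ¥496,500 − ¥97,500 = ¥399,000
  ¥399,000 × 16% = ¥63,840

¥63,840 > ¥62,800, so the book-profits minimum tax is the binding amount.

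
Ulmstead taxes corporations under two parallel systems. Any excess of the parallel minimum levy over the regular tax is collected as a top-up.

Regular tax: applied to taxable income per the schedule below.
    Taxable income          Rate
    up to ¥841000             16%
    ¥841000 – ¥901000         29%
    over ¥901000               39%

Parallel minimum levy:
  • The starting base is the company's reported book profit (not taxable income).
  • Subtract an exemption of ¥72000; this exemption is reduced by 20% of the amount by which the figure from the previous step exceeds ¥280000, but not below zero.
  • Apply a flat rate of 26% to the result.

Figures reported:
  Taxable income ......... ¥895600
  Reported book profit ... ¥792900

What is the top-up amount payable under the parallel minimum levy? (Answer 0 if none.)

¥55760

Parallel minimum levy:
  Base (reported book profit): ¥792900
  Exemption: 20% × (¥792900 − ¥280000) = ¥102580 ≥ ¥72000, so the exemption is fully phased out
  Base: ¥792900 − ¥0 = ¥792900
  ¥792900 × 26% = ¥206154

Regular tax:
  ¥841000 × 16% = ¥134560
  ¥54600 × 29% = ¥15834
  → ¥150394

Excess of parallel minimum levy over regular tax: ¥206154 − ¥150394 = ¥55760.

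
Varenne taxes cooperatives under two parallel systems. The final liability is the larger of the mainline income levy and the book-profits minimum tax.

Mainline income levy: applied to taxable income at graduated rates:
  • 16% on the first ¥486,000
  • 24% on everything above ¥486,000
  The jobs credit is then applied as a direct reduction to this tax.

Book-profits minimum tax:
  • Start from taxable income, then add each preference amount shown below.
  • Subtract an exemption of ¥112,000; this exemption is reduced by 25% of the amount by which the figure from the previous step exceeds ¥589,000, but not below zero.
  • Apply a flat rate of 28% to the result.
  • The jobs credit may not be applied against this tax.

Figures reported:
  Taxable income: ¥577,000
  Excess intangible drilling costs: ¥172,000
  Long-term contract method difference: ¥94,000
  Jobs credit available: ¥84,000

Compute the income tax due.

¥222,460

Mainline income levy:
  ¥486,000 × 16% = ¥77,760
  ¥91,000 × 24% = ¥21,840
  → ¥99,600
  Less jobs credit ¥84,000 → ¥15,600

Book-profits minimum tax:
  Adjusted income: ¥577,000 + ¥172,000 + ¥94,000 = ¥843,000
  Exemption: ¥112,000 − 25% × (¥843,000 − ¥589,000) = ¥112,000 − ¥63,500 = ¥48,500
  Base: ¥843,000 − ¥48,500 = ¥794,500
  ¥794,500 × 28% = ¥222,460

¥222,460 > ¥15,600, so the book-profits minimum tax is the binding amount.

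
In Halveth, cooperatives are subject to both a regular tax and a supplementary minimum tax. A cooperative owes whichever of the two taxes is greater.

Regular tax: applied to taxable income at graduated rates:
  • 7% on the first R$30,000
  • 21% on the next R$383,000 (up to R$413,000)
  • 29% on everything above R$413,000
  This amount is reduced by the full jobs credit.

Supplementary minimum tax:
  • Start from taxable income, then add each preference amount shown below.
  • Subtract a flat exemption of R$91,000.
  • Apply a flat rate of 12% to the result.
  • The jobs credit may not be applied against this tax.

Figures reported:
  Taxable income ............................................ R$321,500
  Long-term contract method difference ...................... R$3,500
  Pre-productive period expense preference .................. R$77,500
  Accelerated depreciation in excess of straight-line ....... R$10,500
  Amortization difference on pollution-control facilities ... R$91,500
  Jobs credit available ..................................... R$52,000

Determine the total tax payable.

Supplementary minimum tax:
  Adjusted income: R$321,500 + R$3,500 + R$77,500 + R$10,500 + R$91,500 = R$504,500
  Less exemption R$91,000 → base R$413,500
  R$413,500 × 12% = R$49,620

Regular tax:
  R$30,000 × 7% = R$2,100
  R$291,500 × 21% = R$61,215
  → R$63,315
  Less jobs credit R$52,000 → R$11,315

R$49,620 > R$11,315, so the supplementary minimum tax is the binding amount.

R$49,620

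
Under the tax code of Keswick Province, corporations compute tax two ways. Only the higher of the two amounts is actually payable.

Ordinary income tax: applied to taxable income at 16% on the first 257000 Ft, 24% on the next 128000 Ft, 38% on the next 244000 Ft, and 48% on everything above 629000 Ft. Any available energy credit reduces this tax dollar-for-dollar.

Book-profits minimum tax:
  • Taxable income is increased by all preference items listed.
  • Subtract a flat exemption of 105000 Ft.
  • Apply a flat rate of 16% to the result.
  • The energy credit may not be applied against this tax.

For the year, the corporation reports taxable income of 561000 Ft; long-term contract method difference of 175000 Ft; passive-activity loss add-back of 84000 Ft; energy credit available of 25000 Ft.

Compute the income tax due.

Book-profits minimum tax:
  Adjusted income: 561000 Ft + 175000 Ft + 84000 Ft = 820000 Ft
  Less exemption 105000 Ft → base 715000 Ft
  715000 Ft × 16% = 114400 Ft

Ordinary income tax:
  257000 Ft × 16% = 41120 Ft
  128000 Ft × 24% = 30720 Ft
  176000 Ft × 38% = 66880 Ft
  → 138720 Ft
  Less energy credit 25000 Ft → 113720 Ft

114400 Ft > 113720 Ft, so the book-profits minimum tax is the binding amount.

114400 Ft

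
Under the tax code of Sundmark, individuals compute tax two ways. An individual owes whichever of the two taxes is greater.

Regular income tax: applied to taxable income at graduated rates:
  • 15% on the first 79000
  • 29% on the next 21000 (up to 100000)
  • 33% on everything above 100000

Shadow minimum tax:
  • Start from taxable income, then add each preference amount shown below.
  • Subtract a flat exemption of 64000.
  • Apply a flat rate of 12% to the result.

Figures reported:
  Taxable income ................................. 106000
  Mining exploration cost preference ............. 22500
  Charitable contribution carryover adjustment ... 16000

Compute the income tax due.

Regular income tax:
  79000 × 15% = 11850
  21000 × 29% = 6090
  6000 × 33% = 1980
  → 19920

Shadow minimum tax:
  Adjusted income: 106000 + 22500 + 16000 = 144500
  Less exemption 64000 → base 80500
  80500 × 12% = 9660

19920 > 9660, so the regular income tax governs.

19920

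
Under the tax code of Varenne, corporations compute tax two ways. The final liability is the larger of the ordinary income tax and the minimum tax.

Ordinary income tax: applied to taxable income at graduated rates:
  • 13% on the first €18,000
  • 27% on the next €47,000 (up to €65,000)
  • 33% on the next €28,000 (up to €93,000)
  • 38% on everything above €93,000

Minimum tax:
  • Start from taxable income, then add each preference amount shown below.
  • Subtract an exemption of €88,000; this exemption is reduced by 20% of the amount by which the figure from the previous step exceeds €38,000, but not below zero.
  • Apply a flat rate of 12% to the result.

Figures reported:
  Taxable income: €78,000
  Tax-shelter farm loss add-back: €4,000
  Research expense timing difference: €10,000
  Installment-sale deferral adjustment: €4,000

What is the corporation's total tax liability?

Ordinary income tax:
  €18,000 × 13% = €2,340
  €47,000 × 27% = €12,690
  €13,000 × 33% = €4,290
  → €19,320

Minimum tax:
  Adjusted income: €78,000 + €4,000 + €10,000 + €4,000 = €96,000
  Exemption: €88,000 − 20% × (€96,000 − €38,000) = €88,000 − €11,600 = €76,400
  Base: €96,000 − €76,400 = €19,600
  €19,600 × 12% = €2,352

€19,320 > €2,352, so the ordinary income tax governs.

€19,320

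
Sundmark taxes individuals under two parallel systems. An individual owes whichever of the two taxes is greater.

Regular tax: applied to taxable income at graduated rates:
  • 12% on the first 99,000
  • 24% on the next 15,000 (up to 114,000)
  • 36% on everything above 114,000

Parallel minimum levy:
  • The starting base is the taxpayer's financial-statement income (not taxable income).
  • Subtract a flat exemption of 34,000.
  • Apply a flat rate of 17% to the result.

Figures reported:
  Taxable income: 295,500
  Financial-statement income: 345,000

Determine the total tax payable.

80,820

Regular tax:
  99,000 × 12% = 11,880
  15,000 × 24% = 3,600
  181,500 × 36% = 65,340
  → 80,820

Parallel minimum levy:
  Base (financial-statement income): 345,000
  Less exemption 34,000 → base 311,000
  311,000 × 17% = 52,870

80,820 > 52,870, so the regular tax governs.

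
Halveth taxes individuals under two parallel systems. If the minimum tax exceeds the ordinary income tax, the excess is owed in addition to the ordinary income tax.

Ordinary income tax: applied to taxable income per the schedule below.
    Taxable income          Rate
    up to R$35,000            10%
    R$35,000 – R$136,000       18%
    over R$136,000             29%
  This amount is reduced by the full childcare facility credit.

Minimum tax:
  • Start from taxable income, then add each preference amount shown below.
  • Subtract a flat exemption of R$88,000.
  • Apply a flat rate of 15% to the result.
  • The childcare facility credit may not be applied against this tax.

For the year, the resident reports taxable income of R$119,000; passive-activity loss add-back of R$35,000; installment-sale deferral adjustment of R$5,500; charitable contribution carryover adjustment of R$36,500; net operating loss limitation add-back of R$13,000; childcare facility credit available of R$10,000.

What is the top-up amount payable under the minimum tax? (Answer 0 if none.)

R$9,530

Minimum tax:
  Adjusted income: R$119,000 + R$35,000 + R$5,500 + R$36,500 + R$13,000 = R$209,000
  Less exemption R$88,000 → base R$121,000
  R$121,000 × 15% = R$18,150

Ordinary income tax:
  R$35,000 × 10% = R$3,500
  R$84,000 × 18% = R$15,120
  → R$18,620
  Less childcare facility credit R$10,000 → R$8,620

Excess of minimum tax over ordinary income tax: R$18,150 − R$8,620 = R$9,530.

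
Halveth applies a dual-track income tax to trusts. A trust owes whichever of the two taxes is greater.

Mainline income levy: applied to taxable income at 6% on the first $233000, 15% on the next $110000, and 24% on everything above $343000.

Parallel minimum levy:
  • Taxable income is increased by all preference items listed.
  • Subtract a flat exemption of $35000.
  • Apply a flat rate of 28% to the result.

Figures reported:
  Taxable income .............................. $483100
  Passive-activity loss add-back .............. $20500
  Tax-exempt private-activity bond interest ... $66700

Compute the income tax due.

Parallel minimum levy:
  Adjusted income: $483100 + $20500 + $66700 = $570300
  Less exemption $35000 → base $535300
  $535300 × 28% = $149884

Mainline income levy:
  $233000 × 6% = $13980
  $110000 × 15% = $16500
  $140100 × 24% = $33624
  → $64104

$149884 > $64104, so the parallel minimum levy is the binding amount.

$149884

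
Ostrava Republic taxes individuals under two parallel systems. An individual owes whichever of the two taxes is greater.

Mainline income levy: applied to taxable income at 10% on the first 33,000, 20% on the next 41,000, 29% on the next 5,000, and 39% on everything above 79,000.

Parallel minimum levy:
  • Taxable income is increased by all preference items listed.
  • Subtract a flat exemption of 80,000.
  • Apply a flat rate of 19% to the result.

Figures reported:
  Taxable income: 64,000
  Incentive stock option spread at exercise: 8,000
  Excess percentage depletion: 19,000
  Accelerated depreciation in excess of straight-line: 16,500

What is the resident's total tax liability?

9,500

Parallel minimum levy:
  Adjusted income: 64,000 + 8,000 + 19,000 + 16,500 = 107,500
  Less exemption 80,000 → base 27,500
  27,500 × 19% = 5,225

Mainline income levy:
  33,000 × 10% = 3,300
  31,000 × 20% = 6,200
  → 9,500

9,500 > 5,225, so the mainline income levy governs.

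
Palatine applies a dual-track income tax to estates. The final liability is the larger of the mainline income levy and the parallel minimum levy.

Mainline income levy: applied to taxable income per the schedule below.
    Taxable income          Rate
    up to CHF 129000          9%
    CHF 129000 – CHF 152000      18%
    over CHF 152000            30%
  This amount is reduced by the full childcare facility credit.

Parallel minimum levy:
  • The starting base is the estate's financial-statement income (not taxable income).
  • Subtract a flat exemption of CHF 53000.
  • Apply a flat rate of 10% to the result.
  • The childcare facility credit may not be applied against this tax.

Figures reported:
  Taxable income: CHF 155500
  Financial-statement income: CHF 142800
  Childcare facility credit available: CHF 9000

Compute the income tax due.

CHF 8980

Mainline income levy:
  CHF 129000 × 9% = CHF 11610
  CHF 23000 × 18% = CHF 4140
  CHF 3500 × 30% = CHF 1050
  → CHF 16800
  Less childcare facility credit CHF 9000 → CHF 7800

Parallel minimum levy:
  Base (financial-statement income): CHF 142800
  Less exemption CHF 53000 → base CHF 89800
  CHF 89800 × 10% = CHF 8980

CHF 8980 > CHF 7800, so the parallel minimum levy is the binding amount.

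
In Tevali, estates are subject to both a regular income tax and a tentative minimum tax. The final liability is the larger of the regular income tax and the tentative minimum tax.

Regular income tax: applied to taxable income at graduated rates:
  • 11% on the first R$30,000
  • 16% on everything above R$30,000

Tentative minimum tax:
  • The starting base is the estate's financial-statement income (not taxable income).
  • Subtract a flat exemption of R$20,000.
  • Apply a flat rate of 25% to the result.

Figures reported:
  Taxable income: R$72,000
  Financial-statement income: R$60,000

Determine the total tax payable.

R$10,020

Tentative minimum tax:
  Base (financial-statement income): R$60,000
  Less exemption R$20,000 → base R$40,000
  R$40,000 × 25% = R$10,000

Regular income tax:
  R$30,000 × 11% = R$3,300
  R$42,000 × 16% = R$6,720
  → R$10,020

R$10,020 > R$10,000, so the regular income tax governs.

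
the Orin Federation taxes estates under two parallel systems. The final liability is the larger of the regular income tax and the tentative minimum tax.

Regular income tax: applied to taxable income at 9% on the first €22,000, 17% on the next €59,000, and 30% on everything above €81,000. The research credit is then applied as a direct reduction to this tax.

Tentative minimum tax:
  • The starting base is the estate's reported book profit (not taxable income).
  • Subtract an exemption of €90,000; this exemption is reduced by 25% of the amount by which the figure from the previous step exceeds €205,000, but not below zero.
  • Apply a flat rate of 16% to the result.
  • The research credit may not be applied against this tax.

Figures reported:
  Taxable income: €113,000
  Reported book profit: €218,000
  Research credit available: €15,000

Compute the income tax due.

€21,000

Tentative minimum tax:
  Base (reported book profit): €218,000
  Exemption: €90,000 − 25% × (€218,000 − €205,000) = €90,000 − €3,250 = €86,750
  Base: €218,000 − €86,750 = €131,250
  €131,250 × 16% = €21,000

Regular income tax:
  €22,000 × 9% = €1,980
  €59,000 × 17% = €10,030
  €32,000 × 30% = €9,600
  → €21,610
  Less research credit €15,000 → €6,610

€21,000 > €6,610, so the tentative minimum tax is the binding amount.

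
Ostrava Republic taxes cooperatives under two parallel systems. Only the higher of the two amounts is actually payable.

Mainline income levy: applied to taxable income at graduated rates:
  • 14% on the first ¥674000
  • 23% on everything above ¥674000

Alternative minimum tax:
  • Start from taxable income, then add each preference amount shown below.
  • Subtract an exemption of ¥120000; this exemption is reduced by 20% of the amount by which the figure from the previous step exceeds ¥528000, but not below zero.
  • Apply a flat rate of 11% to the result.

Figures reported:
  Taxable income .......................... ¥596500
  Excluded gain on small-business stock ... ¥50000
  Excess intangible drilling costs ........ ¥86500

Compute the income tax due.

¥83510

Alternative minimum tax:
  Adjusted income: ¥596500 + ¥50000 + ¥86500 = ¥733000
  Exemption: ¥120000 − 20% × (¥733000 − ¥528000) = ¥120000 − ¥41000 = ¥79000
  Base: ¥733000 − ¥79000 = ¥654000
  ¥654000 × 11% = ¥71940

Mainline income levy:
  ¥596500 × 14% = ¥83510

¥83510 > ¥71940, so the mainline income levy governs.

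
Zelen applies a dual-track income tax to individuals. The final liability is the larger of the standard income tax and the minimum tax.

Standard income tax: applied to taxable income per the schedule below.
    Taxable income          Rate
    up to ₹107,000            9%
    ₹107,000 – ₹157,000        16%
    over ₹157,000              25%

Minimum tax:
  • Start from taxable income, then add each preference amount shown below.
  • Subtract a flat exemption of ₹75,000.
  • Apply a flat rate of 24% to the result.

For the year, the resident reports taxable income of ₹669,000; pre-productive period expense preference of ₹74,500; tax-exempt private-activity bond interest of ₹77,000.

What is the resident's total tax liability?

₹178,920

Minimum tax:
  Adjusted income: ₹669,000 + ₹74,500 + ₹77,000 = ₹820,500
  Less exemption ₹75,000 → base ₹745,500
  ₹745,500 × 24% = ₹178,920

Standard income tax:
  ₹107,000 × 9% = ₹9,630
  ₹50,000 × 16% = ₹8,000
  ₹512,000 × 25% = ₹128,000
  → ₹145,630

₹178,920 > ₹145,630, so the minimum tax is the binding amount.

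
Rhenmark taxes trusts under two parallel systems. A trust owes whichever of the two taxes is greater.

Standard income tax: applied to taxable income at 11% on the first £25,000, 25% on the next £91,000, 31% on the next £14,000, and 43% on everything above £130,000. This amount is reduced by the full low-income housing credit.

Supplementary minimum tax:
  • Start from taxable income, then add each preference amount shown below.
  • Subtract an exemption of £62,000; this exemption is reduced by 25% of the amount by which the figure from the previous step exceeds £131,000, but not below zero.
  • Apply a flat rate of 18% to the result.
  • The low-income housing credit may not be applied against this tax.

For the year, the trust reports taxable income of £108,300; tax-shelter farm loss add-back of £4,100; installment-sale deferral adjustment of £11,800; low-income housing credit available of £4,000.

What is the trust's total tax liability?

£19,575

Supplementary minimum tax:
  Adjusted income: £108,300 + £4,100 + £11,800 = £124,200
  Exemption: £124,200 ≤ £131,000, so full £62,000 applies
  Base: £124,200 − £62,000 = £62,200
  £62,200 × 18% = £11,196

Standard income tax:
  £25,000 × 11% = £2,750
  £83,300 × 25% = £20,825
  → £23,575
  Less low-income housing credit £4,000 → £19,575

£19,575 > £11,196, so the standard income tax governs.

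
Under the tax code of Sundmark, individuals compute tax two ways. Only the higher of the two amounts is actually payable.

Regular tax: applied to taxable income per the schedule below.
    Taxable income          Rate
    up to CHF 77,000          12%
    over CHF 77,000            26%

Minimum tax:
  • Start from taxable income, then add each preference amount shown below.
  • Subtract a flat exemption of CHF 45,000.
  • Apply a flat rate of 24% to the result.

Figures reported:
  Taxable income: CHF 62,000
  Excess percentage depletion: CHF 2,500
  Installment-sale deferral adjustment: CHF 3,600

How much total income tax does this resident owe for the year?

CHF 7,440

Minimum tax:
  Adjusted income: CHF 62,000 + CHF 2,500 + CHF 3,600 = CHF 68,100
  Less exemption CHF 45,000 → base CHF 23,100
  CHF 23,100 × 24% = CHF 5,544

Regular tax:
  CHF 62,000 × 12% = CHF 7,440

CHF 7,440 > CHF 5,544, so the regular tax governs.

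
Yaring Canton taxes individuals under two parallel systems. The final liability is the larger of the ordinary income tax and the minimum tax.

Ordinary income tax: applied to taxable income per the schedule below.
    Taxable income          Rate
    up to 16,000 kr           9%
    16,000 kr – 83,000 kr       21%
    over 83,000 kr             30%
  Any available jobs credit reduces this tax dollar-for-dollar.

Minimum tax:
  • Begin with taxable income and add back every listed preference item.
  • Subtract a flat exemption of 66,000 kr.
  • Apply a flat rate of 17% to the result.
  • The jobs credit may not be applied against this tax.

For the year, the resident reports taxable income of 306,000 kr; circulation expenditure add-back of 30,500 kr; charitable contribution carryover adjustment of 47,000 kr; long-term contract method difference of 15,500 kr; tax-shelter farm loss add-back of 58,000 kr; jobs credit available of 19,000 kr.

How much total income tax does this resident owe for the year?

Ordinary income tax:
  16,000 kr × 9% = 1,440 kr
  67,000 kr × 21% = 14,070 kr
  223,000 kr × 30% = 66,900 kr
  → 82,410 kr
  Less jobs credit 19,000 kr → 63,410 kr

Minimum tax:
  Adjusted income: 306,000 kr + 30,500 kr + 47,000 kr + 15,500 kr + 58,000 kr = 457,000 kr
  Less exemption 66,000 kr → base 391,000 kr
  391,000 kr × 17% = 66,470 kr

66,470 kr > 63,410 kr, so the minimum tax is the binding amount.

66,470 kr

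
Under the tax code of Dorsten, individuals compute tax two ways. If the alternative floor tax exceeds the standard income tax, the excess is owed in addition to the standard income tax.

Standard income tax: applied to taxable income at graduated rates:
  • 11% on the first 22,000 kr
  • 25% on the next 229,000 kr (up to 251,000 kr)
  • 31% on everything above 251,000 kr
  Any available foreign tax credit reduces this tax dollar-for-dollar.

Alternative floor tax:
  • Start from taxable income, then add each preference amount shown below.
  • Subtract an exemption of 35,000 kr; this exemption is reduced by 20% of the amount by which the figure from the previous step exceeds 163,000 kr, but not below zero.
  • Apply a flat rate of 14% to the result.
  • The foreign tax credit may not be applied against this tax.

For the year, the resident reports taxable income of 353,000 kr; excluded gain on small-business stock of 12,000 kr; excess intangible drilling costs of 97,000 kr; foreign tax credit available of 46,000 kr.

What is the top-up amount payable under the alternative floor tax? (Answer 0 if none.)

19,390 kr

Standard income tax:
  22,000 kr × 11% = 2,420 kr
  229,000 kr × 25% = 57,250 kr
  102,000 kr × 31% = 31,620 kr
  → 91,290 kr
  Less foreign tax credit 46,000 kr → 45,290 kr

Alternative floor tax:
  Adjusted income: 353,000 kr + 12,000 kr + 97,000 kr = 462,000 kr
  Exemption: 20% × (462,000 kr − 163,000 kr) = 59,800 kr ≥ 35,000 kr, so the exemption is fully phased out
  Base: 462,000 kr − 0 kr = 462,000 kr
  462,000 kr × 14% = 64,680 kr

Excess of alternative floor tax over standard income tax: 64,680 kr − 45,290 kr = 19,390 kr.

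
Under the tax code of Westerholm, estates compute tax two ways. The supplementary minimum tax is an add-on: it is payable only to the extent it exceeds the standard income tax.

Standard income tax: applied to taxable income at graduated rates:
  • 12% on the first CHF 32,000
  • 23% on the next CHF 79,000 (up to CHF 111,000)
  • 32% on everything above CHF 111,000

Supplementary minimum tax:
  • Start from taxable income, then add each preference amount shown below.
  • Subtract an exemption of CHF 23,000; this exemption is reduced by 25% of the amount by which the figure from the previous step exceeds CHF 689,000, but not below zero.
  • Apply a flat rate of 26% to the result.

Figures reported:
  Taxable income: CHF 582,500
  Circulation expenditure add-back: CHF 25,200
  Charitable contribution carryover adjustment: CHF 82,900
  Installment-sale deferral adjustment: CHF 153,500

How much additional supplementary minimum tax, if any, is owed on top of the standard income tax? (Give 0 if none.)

Supplementary minimum tax:
  Adjusted income: CHF 582,500 + CHF 25,200 + CHF 82,900 + CHF 153,500 = CHF 844,100
  Exemption: 25% × (CHF 844,100 − CHF 689,000) = CHF 38,775 ≥ CHF 23,000, so the exemption is fully phased out
  Base: CHF 844,100 − CHF 0 = CHF 844,100
  CHF 844,100 × 26% = CHF 219,466

Standard income tax:
  CHF 32,000 × 12% = CHF 3,840
  CHF 79,000 × 23% = CHF 18,170
  CHF 471,500 × 32% = CHF 150,880
  → CHF 172,890

Excess of supplementary minimum tax over standard income tax: CHF 219,466 − CHF 172,890 = CHF 46,576.

CHF 46,576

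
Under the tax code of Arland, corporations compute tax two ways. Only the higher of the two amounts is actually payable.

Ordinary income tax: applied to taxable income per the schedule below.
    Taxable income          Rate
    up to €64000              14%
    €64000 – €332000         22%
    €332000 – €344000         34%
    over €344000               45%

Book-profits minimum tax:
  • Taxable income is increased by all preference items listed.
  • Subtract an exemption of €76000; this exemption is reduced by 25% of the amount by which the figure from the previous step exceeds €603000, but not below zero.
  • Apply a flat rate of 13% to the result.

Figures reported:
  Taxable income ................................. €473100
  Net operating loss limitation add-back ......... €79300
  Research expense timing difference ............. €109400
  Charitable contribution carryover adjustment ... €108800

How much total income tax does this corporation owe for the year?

€130095

Book-profits minimum tax:
  Adjusted income: €473100 + €79300 + €109400 + €108800 = €770600
  Exemption: €76000 − 25% × (€770600 − €603000) = €76000 − €41900 = €34100
  Base: €770600 − €34100 = €736500
  €736500 × 13% = €95745

Ordinary income tax:
  €64000 × 14% = €8960
  €268000 × 22% = €58960
  €12000 × 34% = €4080
  €129100 × 45% = €58095
  → €130095

€130095 > €95745, so the ordinary income tax governs.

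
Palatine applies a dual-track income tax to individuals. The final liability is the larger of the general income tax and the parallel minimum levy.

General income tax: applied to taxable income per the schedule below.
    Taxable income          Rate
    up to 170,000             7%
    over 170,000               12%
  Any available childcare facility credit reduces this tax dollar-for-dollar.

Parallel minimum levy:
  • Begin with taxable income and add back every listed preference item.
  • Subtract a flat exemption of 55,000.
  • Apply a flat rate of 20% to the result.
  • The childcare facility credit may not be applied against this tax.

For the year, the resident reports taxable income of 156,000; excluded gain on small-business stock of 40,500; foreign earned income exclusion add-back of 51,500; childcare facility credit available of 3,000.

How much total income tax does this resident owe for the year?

38,600

Parallel minimum levy:
  Adjusted income: 156,000 + 40,500 + 51,500 = 248,000
  Less exemption 55,000 → base 193,000
  193,000 × 20% = 38,600

General income tax:
  156,000 × 7% = 10,920
  Less childcare facility credit 3,000 → 7,920

38,600 > 7,920, so the parallel minimum levy is the binding amount.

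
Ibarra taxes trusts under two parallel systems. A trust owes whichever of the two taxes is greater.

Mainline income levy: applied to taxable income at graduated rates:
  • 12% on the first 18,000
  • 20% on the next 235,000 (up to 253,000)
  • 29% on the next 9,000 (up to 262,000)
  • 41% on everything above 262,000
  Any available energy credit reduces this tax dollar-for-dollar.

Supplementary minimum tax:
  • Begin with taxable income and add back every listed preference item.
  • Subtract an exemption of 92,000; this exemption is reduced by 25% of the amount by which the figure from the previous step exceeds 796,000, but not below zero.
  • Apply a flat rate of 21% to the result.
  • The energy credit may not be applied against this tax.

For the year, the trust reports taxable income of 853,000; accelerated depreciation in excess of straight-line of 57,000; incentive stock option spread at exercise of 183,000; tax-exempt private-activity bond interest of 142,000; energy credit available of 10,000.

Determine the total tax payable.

284,080

Mainline income levy:
  18,000 × 12% = 2,160
  235,000 × 20% = 47,000
  9,000 × 29% = 2,610
  591,000 × 41% = 242,310
  → 294,080
  Less energy credit 10,000 → 284,080

Supplementary minimum tax:
  Adjusted income: 853,000 + 57,000 + 183,000 + 142,000 = 1,235,000
  Exemption: 25% × (1,235,000 − 796,000) = 109,750 ≥ 92,000, so the exemption is fully phased out
  Base: 1,235,000 − 0 = 1,235,000
  1,235,000 × 21% = 259,350

284,080 > 259,350, so the mainline income levy governs.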